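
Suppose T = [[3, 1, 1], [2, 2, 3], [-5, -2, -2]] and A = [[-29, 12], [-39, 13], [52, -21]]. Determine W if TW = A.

W = [[-6, 3], [-6, 2], [-5, 1]]

Since T multiplies W on the left, W = T⁻¹A.
det T = 1; the adjugate gives T⁻¹ = [[2, 0, 1], [-11, -1, -7], [6, 1, 4]].
W = T⁻¹A = [[2, 0, 1], [-11, -1, -7], [6, 1, 4]] · [[-29, 12], [-39, 13], [52, -21]] = [[-6, 3], [-6, 2], [-5, 1]].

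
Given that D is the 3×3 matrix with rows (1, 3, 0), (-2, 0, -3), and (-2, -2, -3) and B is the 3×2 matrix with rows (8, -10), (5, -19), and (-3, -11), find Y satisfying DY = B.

Y = [[-4, 2], [4, -4], [1, 5]]

D is on the left of Y, so left-multiply by D⁻¹: Y = D⁻¹B.
det D = -6; the adjugate gives D⁻¹ = [[1, -3/2, 3/2], [0, 1/2, -1/2], [-2/3, 2/3, -1]].
Y = D⁻¹B = [[1, -3/2, 3/2], [0, 1/2, -1/2], [-2/3, 2/3, -1]] · [[8, -10], [5, -19], [-3, -11]] = [[-4, 2], [4, -4], [1, 5]].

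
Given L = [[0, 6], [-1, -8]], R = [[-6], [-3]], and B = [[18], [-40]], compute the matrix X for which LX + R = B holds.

X = [[5], [4]]

LX = B − R = [[24], [-37]].
Left-multiplying both sides by L⁻¹ gives X = L⁻¹(B − R).
L has determinant 6; L⁻¹ = [[-4/3, -1], [1/6, 0]].
X = L⁻¹(B − R) = [[5], [4]].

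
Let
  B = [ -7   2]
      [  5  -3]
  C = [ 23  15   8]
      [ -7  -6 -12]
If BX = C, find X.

X = [[-5, -3, 0], [-6, -3, 4]]

Since B multiplies X on the left, X = B⁻¹C.
det B = 11, so B⁻¹ = [[-3/11, -2/11], [-5/11, -7/11]].
X = B⁻¹C = [[-3/11, -2/11], [-5/11, -7/11]] · [[23, 15, 8], [-7, -6, -12]] = [[-5, -3, 0], [-6, -3, 4]].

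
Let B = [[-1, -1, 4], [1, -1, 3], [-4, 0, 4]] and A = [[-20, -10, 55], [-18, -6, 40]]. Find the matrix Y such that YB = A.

Right-multiplying both sides by B⁻¹ gives Y = AB⁻¹.
det B = 4, so B⁻¹ = [[-1, 1, 1/4], [-4, 3, 7/4], [-1, 1, 1/2]].
Y = AB⁻¹ = [[-20, -10, 55], [-18, -6, 40]] · [[-1, 1, 1/4], [-4, 3, 7/4], [-1, 1, 1/2]] = [[5, 5, 5], [2, 4, 5]].

Y = [[5, 5, 5], [2, 4, 5]]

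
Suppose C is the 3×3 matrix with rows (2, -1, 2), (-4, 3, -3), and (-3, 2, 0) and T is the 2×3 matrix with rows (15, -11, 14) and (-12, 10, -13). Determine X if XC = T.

C is on the right of X, so right-multiply by C⁻¹: X = TC⁻¹.
C has determinant 5; C⁻¹ = [[6/5, 4/5, -3/5], [9/5, 6/5, -2/5], [1/5, -1/5, 2/5]].
X = TC⁻¹ = [[15, -11, 14], [-12, 10, -13]] · [[6/5, 4/5, -3/5], [9/5, 6/5, -2/5], [1/5, -1/5, 2/5]] = [[1, -4, 1], [1, 5, -2]].

X = [[1, -4, 1], [1, 5, -2]]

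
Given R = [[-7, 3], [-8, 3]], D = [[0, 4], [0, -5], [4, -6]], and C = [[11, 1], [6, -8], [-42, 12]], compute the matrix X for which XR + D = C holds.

X = [[3, -4], [-2, 1], [2, 4]]

XR = C − D = [[11, -3], [6, -3], [-46, 18]].
R is on the right of X, so right-multiply by R⁻¹: X = (C − D)R⁻¹.
det R = 3; the adjugate gives R⁻¹ = [[1, -1], [8/3, -7/3]].
X = (C − D)R⁻¹ = [[3, -4], [-2, 1], [2, 4]].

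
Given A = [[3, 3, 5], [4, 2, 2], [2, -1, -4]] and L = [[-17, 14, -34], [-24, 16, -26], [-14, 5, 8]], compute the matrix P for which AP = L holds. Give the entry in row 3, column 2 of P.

Since A multiplies P on the left, P = A⁻¹L.
A has determinant 2; A⁻¹ = [[-3, 7/2, -2], [10, -11, 7], [-4, 9/2, -3]].
P = A⁻¹L = [[-3, 7/2, -2], [10, -11, 7], [-4, 9/2, -3]] · [[-17, 14, -34], [-24, 16, -26], [-14, 5, 8]] = [[-5, 4, -5], [-4, -1, 2], [2, 1, -5]].

1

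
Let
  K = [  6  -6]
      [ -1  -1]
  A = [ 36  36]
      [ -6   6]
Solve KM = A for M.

M = [[6, 0], [0, -6]]

K is on the left of M, so left-multiply by K⁻¹: M = K⁻¹A.
det K = -12; the adjugate gives K⁻¹ = [[1/12, -1/2], [-1/12, -1/2]].
M = K⁻¹A = [[1/12, -1/2], [-1/12, -1/2]] · [[36, 36], [-6, 6]] = [[6, 0], [0, -6]].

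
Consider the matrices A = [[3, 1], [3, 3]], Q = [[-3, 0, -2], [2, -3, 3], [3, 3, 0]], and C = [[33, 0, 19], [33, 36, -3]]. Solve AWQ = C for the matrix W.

Left-multiply by A⁻¹ and right-multiply by Q⁻¹: W = A⁻¹CQ⁻¹.
det A = 6, so A⁻¹ = [[1/2, -1/6], [-1/2, 1/2]].
det Q = -3; the adjugate gives Q⁻¹ = [[3, 2, 2], [-3, -2, -5/3], [-5, -3, -3]].
A⁻¹C = [[11, -6, 10], [0, 18, -11]].
W = (A⁻¹C)Q⁻¹ = [[1, 4, 2], [1, -3, 3]].

W = [[1, 4, 2], [1, -3, 3]]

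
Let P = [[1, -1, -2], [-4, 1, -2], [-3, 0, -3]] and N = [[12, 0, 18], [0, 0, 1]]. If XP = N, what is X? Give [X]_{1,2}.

-6

P is on the right of X, so right-multiply by P⁻¹: X = NP⁻¹.
P has determinant -3; P⁻¹ = [[1, 1, -4/3], [2, 3, -10/3], [-1, -1, 1]].
X = NP⁻¹ = [[12, 0, 18], [0, 0, 1]] · [[1, 1, -4/3], [2, 3, -10/3], [-1, -1, 1]] = [[-6, -6, 2], [-1, -1, 1]].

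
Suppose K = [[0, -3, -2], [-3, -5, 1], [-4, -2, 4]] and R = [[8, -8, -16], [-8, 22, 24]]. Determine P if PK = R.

P = [[4, 0, -2], [-4, -4, 5]]

Since K sits to the right of P, P = RK⁻¹.
det K = 4, so K⁻¹ = [[-9/2, 4, -13/4], [2, -2, 3/2], [-7/2, 3, -9/4]].
P = RK⁻¹ = [[8, -8, -16], [-8, 22, 24]] · [[-9/2, 4, -13/4], [2, -2, 3/2], [-7/2, 3, -9/4]] = [[4, 0, -2], [-4, -4, 5]].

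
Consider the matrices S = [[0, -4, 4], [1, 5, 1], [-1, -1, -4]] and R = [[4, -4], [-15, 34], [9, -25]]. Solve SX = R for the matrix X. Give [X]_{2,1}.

-3

Left-multiplying both sides by S⁻¹ gives X = S⁻¹R.
det S = 4; the adjugate gives S⁻¹ = [[-19/4, -5, -6], [3/4, 1, 1], [1, 1, 1]].
X = S⁻¹R = [[-19/4, -5, -6], [3/4, 1, 1], [1, 1, 1]] · [[4, -4], [-15, 34], [9, -25]] = [[2, -1], [-3, 6], [-2, 5]].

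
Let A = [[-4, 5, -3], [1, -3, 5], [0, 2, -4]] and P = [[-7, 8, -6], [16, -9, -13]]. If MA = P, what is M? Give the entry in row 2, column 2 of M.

A is on the right of M, so right-multiply by A⁻¹: M = PA⁻¹.
A has determinant 6; A⁻¹ = [[1/3, 7/3, 8/3], [2/3, 8/3, 17/6], [1/3, 4/3, 7/6]].
M = PA⁻¹ = [[-7, 8, -6], [16, -9, -13]] · [[1/3, 7/3, 8/3], [2/3, 8/3, 17/6], [1/3, 4/3, 7/6]] = [[1, -3, -3], [-5, -4, 2]].

-4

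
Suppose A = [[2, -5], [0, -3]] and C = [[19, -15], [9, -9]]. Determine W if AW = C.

W = [[2, 0], [-3, 3]]

Since A multiplies W on the left, W = A⁻¹C.
det A = -6; the adjugate gives A⁻¹ = [[1/2, -5/6], [0, -1/3]].
W = A⁻¹C = [[1/2, -5/6], [0, -1/3]] · [[19, -15], [9, -9]] = [[2, 0], [-3, 3]].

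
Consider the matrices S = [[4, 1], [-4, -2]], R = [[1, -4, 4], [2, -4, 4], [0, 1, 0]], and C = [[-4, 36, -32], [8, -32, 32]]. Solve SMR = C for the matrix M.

Left-multiply by S⁻¹ and right-multiply by R⁻¹: M = S⁻¹CR⁻¹.
det S = -4; the adjugate gives S⁻¹ = [[1/2, 1/4], [-1, -1]].
det R = 4; the adjugate gives R⁻¹ = [[-1, 1, 0], [0, 0, 1], [1/2, -1/4, 1]].
S⁻¹C = [[0, 10, -8], [-4, -4, 0]].
M = (S⁻¹C)R⁻¹ = [[-4, 2, 2], [4, -4, -4]].

M = [[-4, 2, 2], [4, -4, -4]]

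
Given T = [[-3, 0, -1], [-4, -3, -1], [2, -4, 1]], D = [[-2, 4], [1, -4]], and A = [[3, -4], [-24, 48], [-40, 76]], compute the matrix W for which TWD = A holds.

W = [[1, -1], [-5, 0], [-1, 4]]

Isolating W: multiply by T⁻¹ from the left and D⁻¹ from the right, so W = T⁻¹AD⁻¹.
det T = -1; the adjugate gives T⁻¹ = [[7, -4, 3], [-2, 1, -1], [-22, 12, -9]].
det D = 4, so D⁻¹ = [[-1, -1], [-1/4, -1/2]].
T⁻¹A = [[-3, 8], [10, -20], [6, -20]].
W = (T⁻¹A)D⁻¹ = [[1, -1], [-5, 0], [-1, 4]].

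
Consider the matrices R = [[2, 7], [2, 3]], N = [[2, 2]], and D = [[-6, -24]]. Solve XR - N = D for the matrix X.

XR = D + N = [[-4, -22]].
R is on the right of X, so right-multiply by R⁻¹: X = (D + N)R⁻¹.
det R = -8, so R⁻¹ = [[-3/8, 7/8], [1/4, -1/4]].
X = (D + N)R⁻¹ = [[-4, 2]].

X = [[-4, 2]]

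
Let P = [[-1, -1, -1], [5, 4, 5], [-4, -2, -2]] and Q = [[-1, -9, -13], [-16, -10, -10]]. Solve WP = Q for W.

Right-multiplying both sides by P⁻¹ gives W = QP⁻¹.
det P = 2, so P⁻¹ = [[1, 0, -1/2], [-5, -1, 0], [3, 1, 1/2]].
W = QP⁻¹ = [[-1, -9, -13], [-16, -10, -10]] · [[1, 0, -1/2], [-5, -1, 0], [3, 1, 1/2]] = [[5, -4, -6], [4, 0, 3]].

W = [[5, -4, -6], [4, 0, 3]]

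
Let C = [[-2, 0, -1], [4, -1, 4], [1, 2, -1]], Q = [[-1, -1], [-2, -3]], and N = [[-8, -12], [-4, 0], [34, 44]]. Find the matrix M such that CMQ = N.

Isolating M: multiply by C⁻¹ from the left and Q⁻¹ from the right, so M = C⁻¹NQ⁻¹.
det C = 5, so C⁻¹ = [[-7/5, -2/5, -1/5], [8/5, 3/5, 4/5], [9/5, 4/5, 2/5]].
det Q = 1, so Q⁻¹ = [[-3, 1], [2, -1]].
C⁻¹N = [[6, 8], [12, 16], [-4, -4]].
M = (C⁻¹N)Q⁻¹ = [[-2, -2], [-4, -4], [4, 0]].

M = [[-2, -2], [-4, -4], [4, 0]]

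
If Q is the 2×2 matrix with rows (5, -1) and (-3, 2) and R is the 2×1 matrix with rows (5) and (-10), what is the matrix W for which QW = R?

W = [[0], [-5]]

Q is on the left of W, so left-multiply by Q⁻¹: W = Q⁻¹R.
Q has determinant 7; Q⁻¹ = [[2/7, 1/7], [3/7, 5/7]].
W = Q⁻¹R = [[2/7, 1/7], [3/7, 5/7]] · [[5], [-10]] = [[0], [-5]].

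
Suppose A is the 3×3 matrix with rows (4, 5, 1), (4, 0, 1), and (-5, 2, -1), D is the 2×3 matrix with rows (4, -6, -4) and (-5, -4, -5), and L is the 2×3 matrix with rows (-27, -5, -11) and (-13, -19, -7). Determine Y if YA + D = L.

YA = L − D = [[-31, 1, -7], [-8, -15, -2]].
A is on the right of Y, so right-multiply by A⁻¹: Y = (L − D)A⁻¹.
det A = -5, so A⁻¹ = [[2/5, -7/5, -1], [1/5, -1/5, 0], [-8/5, 33/5, 4]].
Y = (L − D)A⁻¹ = [[-1, -3, 3], [-3, 1, 0]].

Y = [[-1, -3, 3], [-3, 1, 0]]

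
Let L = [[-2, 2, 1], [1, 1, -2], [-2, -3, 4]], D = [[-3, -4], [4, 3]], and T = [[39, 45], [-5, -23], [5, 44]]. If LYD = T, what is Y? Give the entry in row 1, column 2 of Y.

Isolating Y: multiply by L⁻¹ from the left and D⁻¹ from the right, so Y = L⁻¹TD⁻¹.
L has determinant 3; L⁻¹ = [[-2/3, -11/3, -5/3], [0, -2, -1], [-1/3, -10/3, -4/3]].
D has determinant 7; D⁻¹ = [[3/7, 4/7], [-4/7, -3/7]].
L⁻¹T = [[-16, -19], [5, 2], [-3, 3]].
Y = (L⁻¹T)D⁻¹ = [[4, -1], [1, 2], [-3, -3]].

-1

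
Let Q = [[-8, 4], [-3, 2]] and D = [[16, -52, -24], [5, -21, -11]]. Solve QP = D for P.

P = [[-3, 5, 1], [-2, -3, -4]]

Since Q multiplies P on the left, P = Q⁻¹D.
det Q = -4, so Q⁻¹ = [[-1/2, 1], [-3/4, 2]].
P = Q⁻¹D = [[-1/2, 1], [-3/4, 2]] · [[16, -52, -24], [5, -21, -11]] = [[-3, 5, 1], [-2, -3, -4]].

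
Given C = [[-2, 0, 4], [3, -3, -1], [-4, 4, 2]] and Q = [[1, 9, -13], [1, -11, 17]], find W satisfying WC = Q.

Since C sits to the right of W, W = QC⁻¹.
C has determinant 4; C⁻¹ = [[-1/2, 4, 3], [-1/2, 3, 5/2], [0, 2, 3/2]].
W = QC⁻¹ = [[1, 9, -13], [1, -11, 17]] · [[-1/2, 4, 3], [-1/2, 3, 5/2], [0, 2, 3/2]] = [[-5, 5, 6], [5, 5, 1]].

W = [[-5, 5, 6], [5, 5, 1]]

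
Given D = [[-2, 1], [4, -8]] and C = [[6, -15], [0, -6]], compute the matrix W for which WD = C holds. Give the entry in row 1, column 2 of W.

2

D is on the right of W, so right-multiply by D⁻¹: W = CD⁻¹.
det D = 12; the adjugate gives D⁻¹ = [[-2/3, -1/12], [-1/3, -1/6]].
W = CD⁻¹ = [[6, -15], [0, -6]] · [[-2/3, -1/12], [-1/3, -1/6]] = [[1, 2], [2, 1]].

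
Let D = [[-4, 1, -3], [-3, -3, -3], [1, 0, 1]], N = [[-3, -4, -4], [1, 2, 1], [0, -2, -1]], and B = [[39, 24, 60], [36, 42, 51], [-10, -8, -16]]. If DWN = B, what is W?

W = [[5, 4, -3], [-1, -5, 0], [1, 4, 3]]

W = D⁻¹BN⁻¹ (apply D⁻¹ on the left and N⁻¹ on the right).
D has determinant 3; D⁻¹ = [[-1, -1/3, -4], [0, -1/3, -1], [1, 1/3, 5]].
N has determinant 4; N⁻¹ = [[0, 1, 1], [1/4, 3/4, -1/4], [-1/2, -3/2, -1/2]].
D⁻¹B = [[-11, -6, -13], [-2, -6, -1], [1, -2, -3]].
W = (D⁻¹B)N⁻¹ = [[5, 4, -3], [-1, -5, 0], [1, 4, 3]].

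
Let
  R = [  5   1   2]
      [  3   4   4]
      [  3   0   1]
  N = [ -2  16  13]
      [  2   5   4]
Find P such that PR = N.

Right-multiplying both sides by R⁻¹ gives P = NR⁻¹.
det R = 5; the adjugate gives R⁻¹ = [[4/5, -1/5, -4/5], [9/5, -1/5, -14/5], [-12/5, 3/5, 17/5]].
P = NR⁻¹ = [[-2, 16, 13], [2, 5, 4]] · [[4/5, -1/5, -4/5], [9/5, -1/5, -14/5], [-12/5, 3/5, 17/5]] = [[-4, 5, 1], [1, 1, -2]].

P = [[-4, 5, 1], [1, 1, -2]]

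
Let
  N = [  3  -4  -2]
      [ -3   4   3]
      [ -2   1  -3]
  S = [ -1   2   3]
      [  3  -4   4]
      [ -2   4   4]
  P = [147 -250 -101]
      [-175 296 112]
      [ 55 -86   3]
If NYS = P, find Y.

Y = [[-3, 0, -1], [2, -3, 4], [5, -5, 4]]

Isolating Y: multiply by N⁻¹ from the left and S⁻¹ from the right, so Y = N⁻¹PS⁻¹.
N has determinant 5; N⁻¹ = [[-3, -14/5, -4/5], [-3, -13/5, -3/5], [1, 1, 0]].
det S = 4, so S⁻¹ = [[-8, 1, 5], [-5, 1/2, 13/4], [1, 0, -1/2]].
N⁻¹P = [[5, -10, -13], [-19, 32, 10], [-28, 46, 11]].
Y = (N⁻¹P)S⁻¹ = [[-3, 0, -1], [2, -3, 4], [5, -5, 4]].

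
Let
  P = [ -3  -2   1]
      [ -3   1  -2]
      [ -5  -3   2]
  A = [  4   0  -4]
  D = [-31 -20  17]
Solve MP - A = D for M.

MP = D + A = [[-27, -20, 13]].
Right-multiplying both sides by P⁻¹ gives M = (D + A)P⁻¹.
det P = -6; the adjugate gives P⁻¹ = [[2/3, -1/6, -1/2], [-8/3, 1/6, 3/2], [-7/3, -1/6, 3/2]].
M = (D + A)P⁻¹ = [[5, -1, 3]].

M = [[5, -1, 3]]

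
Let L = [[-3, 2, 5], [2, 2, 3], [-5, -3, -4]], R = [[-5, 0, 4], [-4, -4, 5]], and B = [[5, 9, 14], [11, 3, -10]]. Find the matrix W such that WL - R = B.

WL = B + R = [[0, 9, 18], [7, -1, -5]].
Since L sits to the right of W, W = (B + R)L⁻¹.
det L = 3, so L⁻¹ = [[1/3, -7/3, -4/3], [-7/3, 37/3, 19/3], [4/3, -19/3, -10/3]].
W = (B + R)L⁻¹ = [[3, -3, -3], [-2, 3, 1]].

W = [[3, -3, -3], [-2, 3, 1]]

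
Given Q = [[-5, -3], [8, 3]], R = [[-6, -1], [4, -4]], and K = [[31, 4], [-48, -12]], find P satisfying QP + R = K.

P = [[-5, -1], [-4, 0]]

QP = K − R = [[37, 5], [-52, -8]].
Left-multiplying both sides by Q⁻¹ gives P = Q⁻¹(K − R).
Q has determinant 9; Q⁻¹ = [[1/3, 1/3], [-8/9, -5/9]].
P = Q⁻¹(K − R) = [[-5, -1], [-4, 0]].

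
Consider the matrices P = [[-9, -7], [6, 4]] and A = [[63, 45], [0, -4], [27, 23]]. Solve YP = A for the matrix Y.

P is on the right of Y, so right-multiply by P⁻¹: Y = AP⁻¹.
det P = 6, so P⁻¹ = [[2/3, 7/6], [-1, -3/2]].
Y = AP⁻¹ = [[63, 45], [0, -4], [27, 23]] · [[2/3, 7/6], [-1, -3/2]] = [[-3, 6], [4, 6], [-5, -3]].

Y = [[-3, 6], [4, 6], [-5, -3]]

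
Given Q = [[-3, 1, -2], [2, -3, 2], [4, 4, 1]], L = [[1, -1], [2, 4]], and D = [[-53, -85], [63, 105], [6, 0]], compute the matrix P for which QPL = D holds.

Left-multiply by Q⁻¹ and right-multiply by L⁻¹: P = Q⁻¹DL⁻¹.
Q has determinant -1; Q⁻¹ = [[11, 9, 4], [-6, -5, -2], [-20, -16, -7]].
det L = 6; the adjugate gives L⁻¹ = [[2/3, 1/6], [-1/3, 1/6]].
Q⁻¹D = [[8, 10], [-9, -15], [10, 20]].
P = (Q⁻¹D)L⁻¹ = [[2, 3], [-1, -4], [0, 5]].

P = [[2, 3], [-1, -4], [0, 5]]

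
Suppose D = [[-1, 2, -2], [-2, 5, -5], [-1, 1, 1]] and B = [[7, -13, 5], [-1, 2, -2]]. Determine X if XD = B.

X = [[3, -3, -4], [1, 0, 0]]

Since D sits to the right of X, X = BD⁻¹.
det D = -2; the adjugate gives D⁻¹ = [[-5, 2, 0], [-7/2, 3/2, 1/2], [-3/2, 1/2, 1/2]].
X = BD⁻¹ = [[7, -13, 5], [-1, 2, -2]] · [[-5, 2, 0], [-7/2, 3/2, 1/2], [-3/2, 1/2, 1/2]] = [[3, -3, -4], [1, 0, 0]].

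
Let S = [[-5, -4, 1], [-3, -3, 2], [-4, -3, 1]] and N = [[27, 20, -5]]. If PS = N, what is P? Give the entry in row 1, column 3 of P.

-5

Since S sits to the right of P, P = NS⁻¹.
det S = 2, so S⁻¹ = [[3/2, 1/2, -5/2], [-5/2, -1/2, 7/2], [-3/2, 1/2, 3/2]].
P = NS⁻¹ = [[27, 20, -5]] · [[3/2, 1/2, -5/2], [-5/2, -1/2, 7/2], [-3/2, 1/2, 3/2]] = [[-2, 1, -5]].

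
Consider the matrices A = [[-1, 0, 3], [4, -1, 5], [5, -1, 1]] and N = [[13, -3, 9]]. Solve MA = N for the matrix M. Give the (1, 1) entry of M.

2

A is on the right of M, so right-multiply by A⁻¹: M = NA⁻¹.
A has determinant -1; A⁻¹ = [[-4, 3, -3], [-21, 16, -17], [-1, 1, -1]].
M = NA⁻¹ = [[13, -3, 9]] · [[-4, 3, -3], [-21, 16, -17], [-1, 1, -1]] = [[2, 0, 3]].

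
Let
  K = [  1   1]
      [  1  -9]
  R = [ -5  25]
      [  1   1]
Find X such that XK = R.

X = [[-2, -3], [1, 0]]

Right-multiplying both sides by K⁻¹ gives X = RK⁻¹.
det K = -10, so K⁻¹ = [[9/10, 1/10], [1/10, -1/10]].
X = RK⁻¹ = [[-5, 25], [1, 1]] · [[9/10, 1/10], [1/10, -1/10]] = [[-2, -3], [1, 0]].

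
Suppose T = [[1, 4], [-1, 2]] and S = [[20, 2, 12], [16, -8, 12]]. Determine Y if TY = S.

Y = [[-4, 6, -4], [6, -1, 4]]

Since T multiplies Y on the left, Y = T⁻¹S.
det T = 6, so T⁻¹ = [[1/3, -2/3], [1/6, 1/6]].
Y = T⁻¹S = [[1/3, -2/3], [1/6, 1/6]] · [[20, 2, 12], [16, -8, 12]] = [[-4, 6, -4], [6, -1, 4]].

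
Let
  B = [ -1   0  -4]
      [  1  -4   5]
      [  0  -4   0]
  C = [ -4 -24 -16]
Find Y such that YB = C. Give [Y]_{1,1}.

Since B sits to the right of Y, Y = CB⁻¹.
det B = -4; the adjugate gives B⁻¹ = [[-5, -4, 4], [0, 0, -1/4], [1, 1, -1]].
Y = CB⁻¹ = [[-4, -24, -16]] · [[-5, -4, 4], [0, 0, -1/4], [1, 1, -1]] = [[4, 0, 6]].

4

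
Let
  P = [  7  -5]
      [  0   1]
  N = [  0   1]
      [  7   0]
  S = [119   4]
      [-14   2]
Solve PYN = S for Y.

Isolating Y: multiply by P⁻¹ from the left and N⁻¹ from the right, so Y = P⁻¹SN⁻¹.
P has determinant 7; P⁻¹ = [[1/7, 5/7], [0, 1]].
det N = -7; the adjugate gives N⁻¹ = [[0, 1/7], [1, 0]].
P⁻¹S = [[7, 2], [-14, 2]].
Y = (P⁻¹S)N⁻¹ = [[2, 1], [2, -2]].

Y = [[2, 1], [2, -2]]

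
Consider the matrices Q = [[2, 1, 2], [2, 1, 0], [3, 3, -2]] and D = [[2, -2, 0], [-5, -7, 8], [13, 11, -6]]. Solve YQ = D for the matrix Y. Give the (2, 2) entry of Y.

1

Q is on the right of Y, so right-multiply by Q⁻¹: Y = DQ⁻¹.
Q has determinant 6; Q⁻¹ = [[-1/3, 4/3, -1/3], [2/3, -5/3, 2/3], [1/2, -1/2, 0]].
Y = DQ⁻¹ = [[2, -2, 0], [-5, -7, 8], [13, 11, -6]] · [[-1/3, 4/3, -1/3], [2/3, -5/3, 2/3], [1/2, -1/2, 0]] = [[-2, 6, -2], [1, 1, -3], [0, 2, 3]].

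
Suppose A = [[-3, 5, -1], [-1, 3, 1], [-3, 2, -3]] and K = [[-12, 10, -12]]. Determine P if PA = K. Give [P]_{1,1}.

3

Since A sits to the right of P, P = KA⁻¹.
det A = -4; the adjugate gives A⁻¹ = [[11/4, -13/4, -2], [3/2, -3/2, -1], [-7/4, 9/4, 1]].
P = KA⁻¹ = [[-12, 10, -12]] · [[11/4, -13/4, -2], [3/2, -3/2, -1], [-7/4, 9/4, 1]] = [[3, -3, 2]].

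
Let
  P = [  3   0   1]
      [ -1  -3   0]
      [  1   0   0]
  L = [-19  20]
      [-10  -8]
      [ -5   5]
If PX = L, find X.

Left-multiplying both sides by P⁻¹ gives X = P⁻¹L.
det P = 3, so P⁻¹ = [[0, 0, 1], [0, -1/3, -1/3], [1, 0, -3]].
X = P⁻¹L = [[0, 0, 1], [0, -1/3, -1/3], [1, 0, -3]] · [[-19, 20], [-10, -8], [-5, 5]] = [[-5, 5], [5, 1], [-4, 5]].

X = [[-5, 5], [5, 1], [-4, 5]]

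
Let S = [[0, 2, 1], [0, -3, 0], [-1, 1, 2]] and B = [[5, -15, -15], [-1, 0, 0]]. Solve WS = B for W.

S is on the right of W, so right-multiply by S⁻¹: W = BS⁻¹.
det S = -3; the adjugate gives S⁻¹ = [[2, 1, -1], [0, -1/3, 0], [1, 2/3, 0]].
W = BS⁻¹ = [[5, -15, -15], [-1, 0, 0]] · [[2, 1, -1], [0, -1/3, 0], [1, 2/3, 0]] = [[-5, 0, -5], [-2, -1, 1]].

W = [[-5, 0, -5], [-2, -1, 1]]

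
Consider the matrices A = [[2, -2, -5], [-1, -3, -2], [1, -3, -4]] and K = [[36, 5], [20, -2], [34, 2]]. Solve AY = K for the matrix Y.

A is on the left of Y, so left-multiply by A⁻¹: Y = A⁻¹K.
det A = -6, so A⁻¹ = [[-1, -7/6, 11/6], [1, 1/2, -3/2], [-1, -2/3, 4/3]].
Y = A⁻¹K = [[-1, -7/6, 11/6], [1, 1/2, -3/2], [-1, -2/3, 4/3]] · [[36, 5], [20, -2], [34, 2]] = [[3, 1], [-5, 1], [-4, -1]].

Y = [[3, 1], [-5, 1], [-4, -1]]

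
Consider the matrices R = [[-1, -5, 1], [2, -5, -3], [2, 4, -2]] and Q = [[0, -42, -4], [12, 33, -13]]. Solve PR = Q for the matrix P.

P = [[2, 4, -3], [-6, 1, 2]]

R is on the right of P, so right-multiply by R⁻¹: P = QR⁻¹.
det R = 6, so R⁻¹ = [[11/3, -1, 10/3], [-1/3, 0, -1/6], [3, -1, 5/2]].
P = QR⁻¹ = [[0, -42, -4], [12, 33, -13]] · [[11/3, -1, 10/3], [-1/3, 0, -1/6], [3, -1, 5/2]] = [[2, 4, -3], [-6, 1, 2]].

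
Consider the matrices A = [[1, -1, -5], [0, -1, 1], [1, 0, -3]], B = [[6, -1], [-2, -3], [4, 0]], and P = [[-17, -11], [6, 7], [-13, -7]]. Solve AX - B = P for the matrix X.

AX = P + B = [[-11, -12], [4, 4], [-9, -7]].
A is on the left of X, so left-multiply by A⁻¹: X = A⁻¹(P + B).
A has determinant -3; A⁻¹ = [[-1, 1, 2], [-1/3, -2/3, 1/3], [-1/3, 1/3, 1/3]].
X = A⁻¹(P + B) = [[-3, 2], [-2, -1], [2, 3]].

X = [[-3, 2], [-2, -1], [2, 3]]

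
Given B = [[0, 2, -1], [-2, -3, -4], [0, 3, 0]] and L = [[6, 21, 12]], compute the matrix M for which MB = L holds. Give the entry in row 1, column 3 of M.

4

Since B sits to the right of M, M = LB⁻¹.
B has determinant 6; B⁻¹ = [[2, -1/2, -11/6], [0, 0, 1/3], [-1, 0, 2/3]].
M = LB⁻¹ = [[6, 21, 12]] · [[2, -1/2, -11/6], [0, 0, 1/3], [-1, 0, 2/3]] = [[0, -3, 4]].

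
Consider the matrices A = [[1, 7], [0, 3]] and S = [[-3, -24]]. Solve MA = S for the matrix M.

A is on the right of M, so right-multiply by A⁻¹: M = SA⁻¹.
A has determinant 3; A⁻¹ = [[1, -7/3], [0, 1/3]].
M = SA⁻¹ = [[-3, -24]] · [[1, -7/3], [0, 1/3]] = [[-3, -1]].

M = [[-3, -1]]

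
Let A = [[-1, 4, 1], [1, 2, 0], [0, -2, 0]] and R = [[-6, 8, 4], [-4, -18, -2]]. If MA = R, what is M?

M = [[4, -2, 2], [-2, -6, -1]]

A is on the right of M, so right-multiply by A⁻¹: M = RA⁻¹.
det A = -2; the adjugate gives A⁻¹ = [[0, 1, 1], [0, 0, -1/2], [1, 1, 3]].
M = RA⁻¹ = [[-6, 8, 4], [-4, -18, -2]] · [[0, 1, 1], [0, 0, -1/2], [1, 1, 3]] = [[4, -2, 2], [-2, -6, -1]].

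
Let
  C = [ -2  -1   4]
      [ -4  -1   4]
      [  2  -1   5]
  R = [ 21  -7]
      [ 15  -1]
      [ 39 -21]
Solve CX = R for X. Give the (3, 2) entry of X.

Since C multiplies X on the left, X = C⁻¹R.
det C = -2, so C⁻¹ = [[1/2, -1/2, 0], [-14, 9, 4], [-3, 2, 1]].
X = C⁻¹R = [[1/2, -1/2, 0], [-14, 9, 4], [-3, 2, 1]] · [[21, -7], [15, -1], [39, -21]] = [[3, -3], [-3, 5], [6, -2]].

-2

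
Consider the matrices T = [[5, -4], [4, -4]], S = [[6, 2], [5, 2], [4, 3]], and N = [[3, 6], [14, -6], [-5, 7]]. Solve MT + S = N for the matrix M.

M = [[1, -2], [1, 1], [-5, 4]]

MT = N − S = [[-3, 4], [9, -8], [-9, 4]].
T is on the right of M, so right-multiply by T⁻¹: M = (N − S)T⁻¹.
det T = -4, so T⁻¹ = [[1, -1], [1, -5/4]].
M = (N − S)T⁻¹ = [[1, -2], [1, 1], [-5, 4]].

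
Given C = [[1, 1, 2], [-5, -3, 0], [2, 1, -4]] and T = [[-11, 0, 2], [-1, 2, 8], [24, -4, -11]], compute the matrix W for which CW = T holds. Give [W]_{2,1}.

2

Left-multiplying both sides by C⁻¹ gives W = C⁻¹T.
det C = -6, so C⁻¹ = [[-2, -1, -1], [10/3, 4/3, 5/3], [-1/6, -1/6, -1/3]].
W = C⁻¹T = [[-2, -1, -1], [10/3, 4/3, 5/3], [-1/6, -1/6, -1/3]] · [[-11, 0, 2], [-1, 2, 8], [24, -4, -11]] = [[-1, 2, -1], [2, -4, -1], [-6, 1, 2]].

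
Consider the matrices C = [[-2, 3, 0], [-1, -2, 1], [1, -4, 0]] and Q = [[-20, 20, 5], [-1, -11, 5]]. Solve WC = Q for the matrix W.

W = [[6, 5, -3], [-3, 5, -2]]

C is on the right of W, so right-multiply by C⁻¹: W = QC⁻¹.
C has determinant -5; C⁻¹ = [[-4/5, 0, -3/5], [-1/5, 0, -2/5], [-6/5, 1, -7/5]].
W = QC⁻¹ = [[-20, 20, 5], [-1, -11, 5]] · [[-4/5, 0, -3/5], [-1/5, 0, -2/5], [-6/5, 1, -7/5]] = [[6, 5, -3], [-3, 5, -2]].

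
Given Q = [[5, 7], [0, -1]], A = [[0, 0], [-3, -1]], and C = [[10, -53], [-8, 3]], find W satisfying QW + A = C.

W = [[-5, -5], [5, -4]]

QW = C − A = [[10, -53], [-5, 4]].
Q is on the left of W, so left-multiply by Q⁻¹: W = Q⁻¹(C − A).
det Q = -5, so Q⁻¹ = [[1/5, 7/5], [0, -1]].
W = Q⁻¹(C − A) = [[-5, -5], [5, -4]].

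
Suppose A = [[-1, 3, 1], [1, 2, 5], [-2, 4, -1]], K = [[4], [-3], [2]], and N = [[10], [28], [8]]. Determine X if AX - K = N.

X = [[-1], [3], [4]]

AX = N + K = [[14], [25], [10]].
Left-multiplying both sides by A⁻¹ gives X = A⁻¹(N + K).
det A = 3, so A⁻¹ = [[-22/3, 7/3, 13/3], [-3, 1, 2], [8/3, -2/3, -5/3]].
X = A⁻¹(N + K) = [[-1], [3], [4]].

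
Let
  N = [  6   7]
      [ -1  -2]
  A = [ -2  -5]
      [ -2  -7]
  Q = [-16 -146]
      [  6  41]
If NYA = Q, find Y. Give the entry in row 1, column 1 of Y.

-4

Left-multiply by N⁻¹ and right-multiply by A⁻¹: Y = N⁻¹QA⁻¹.
det N = -5, so N⁻¹ = [[2/5, 7/5], [-1/5, -6/5]].
det A = 4, so A⁻¹ = [[-7/4, 5/4], [1/2, -1/2]].
N⁻¹Q = [[2, -1], [-4, -20]].
Y = (N⁻¹Q)A⁻¹ = [[-4, 3], [-3, 5]].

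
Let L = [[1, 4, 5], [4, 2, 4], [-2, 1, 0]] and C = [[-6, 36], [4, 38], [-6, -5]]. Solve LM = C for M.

M = [[2, 4], [-2, 3], [0, 4]]

L is on the left of M, so left-multiply by L⁻¹: M = L⁻¹C.
L has determinant 4; L⁻¹ = [[-1, 5/4, 3/2], [-2, 5/2, 4], [2, -9/4, -7/2]].
M = L⁻¹C = [[-1, 5/4, 3/2], [-2, 5/2, 4], [2, -9/4, -7/2]] · [[-6, 36], [4, 38], [-6, -5]] = [[2, 4], [-2, 3], [0, 4]].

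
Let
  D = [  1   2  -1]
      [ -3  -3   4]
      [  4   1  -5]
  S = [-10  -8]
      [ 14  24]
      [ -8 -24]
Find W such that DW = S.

Since D multiplies W on the left, W = D⁻¹S.
D has determinant 4; D⁻¹ = [[11/4, 9/4, 5/4], [1/4, -1/4, -1/4], [9/4, 7/4, 3/4]].
W = D⁻¹S = [[11/4, 9/4, 5/4], [1/4, -1/4, -1/4], [9/4, 7/4, 3/4]] · [[-10, -8], [14, 24], [-8, -24]] = [[-6, 2], [-4, -2], [-4, 6]].

W = [[-6, 2], [-4, -2], [-4, 6]]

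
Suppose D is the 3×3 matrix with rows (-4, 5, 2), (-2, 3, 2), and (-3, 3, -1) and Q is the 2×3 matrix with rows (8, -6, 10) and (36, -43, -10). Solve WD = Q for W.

Right-multiplying both sides by D⁻¹ gives W = QD⁻¹.
det D = 2; the adjugate gives D⁻¹ = [[-9/2, 11/2, 2], [-4, 5, 2], [3/2, -3/2, -1]].
W = QD⁻¹ = [[8, -6, 10], [36, -43, -10]] · [[-9/2, 11/2, 2], [-4, 5, 2], [3/2, -3/2, -1]] = [[3, -1, -6], [-5, -2, -4]].

W = [[3, -1, -6], [-5, -2, -4]]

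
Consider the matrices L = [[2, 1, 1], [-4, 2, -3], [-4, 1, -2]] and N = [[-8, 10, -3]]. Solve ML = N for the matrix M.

Since L sits to the right of M, M = NL⁻¹.
det L = 6; the adjugate gives L⁻¹ = [[-1/6, 1/2, -5/6], [2/3, 0, 1/3], [2/3, -1, 4/3]].
M = NL⁻¹ = [[-8, 10, -3]] · [[-1/6, 1/2, -5/6], [2/3, 0, 1/3], [2/3, -1, 4/3]] = [[6, -1, 6]].

M = [[6, -1, 6]]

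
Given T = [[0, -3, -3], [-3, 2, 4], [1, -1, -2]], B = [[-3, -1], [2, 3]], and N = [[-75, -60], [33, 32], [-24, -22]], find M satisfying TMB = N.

M = [[-3, 3], [-3, 1], [-2, 4]]

M = T⁻¹NB⁻¹ (apply T⁻¹ on the left and B⁻¹ on the right).
T has determinant 3; T⁻¹ = [[0, -1, -2], [-2/3, 1, 3], [1/3, -1, -3]].
det B = -7, so B⁻¹ = [[-3/7, -1/7], [2/7, 3/7]].
T⁻¹N = [[15, 12], [11, 6], [14, 14]].
M = (T⁻¹N)B⁻¹ = [[-3, 3], [-3, 1], [-2, 4]].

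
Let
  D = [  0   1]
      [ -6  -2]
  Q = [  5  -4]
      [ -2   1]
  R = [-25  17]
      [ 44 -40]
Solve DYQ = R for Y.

Y = [[-1, -3], [-3, 5]]

Y = D⁻¹RQ⁻¹ (apply D⁻¹ on the left and Q⁻¹ on the right).
D has determinant 6; D⁻¹ = [[-1/3, -1/6], [1, 0]].
det Q = -3, so Q⁻¹ = [[-1/3, -4/3], [-2/3, -5/3]].
D⁻¹R = [[1, 1], [-25, 17]].
Y = (D⁻¹R)Q⁻¹ = [[-1, -3], [-3, 5]].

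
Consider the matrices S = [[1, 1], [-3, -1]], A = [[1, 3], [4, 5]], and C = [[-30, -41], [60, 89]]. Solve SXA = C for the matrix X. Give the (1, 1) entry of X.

-3

X = S⁻¹CA⁻¹ (apply S⁻¹ on the left and A⁻¹ on the right).
det S = 2, so S⁻¹ = [[-1/2, -1/2], [3/2, 1/2]].
A has determinant -7; A⁻¹ = [[-5/7, 3/7], [4/7, -1/7]].
S⁻¹C = [[-15, -24], [-15, -17]].
X = (S⁻¹C)A⁻¹ = [[-3, -3], [1, -4]].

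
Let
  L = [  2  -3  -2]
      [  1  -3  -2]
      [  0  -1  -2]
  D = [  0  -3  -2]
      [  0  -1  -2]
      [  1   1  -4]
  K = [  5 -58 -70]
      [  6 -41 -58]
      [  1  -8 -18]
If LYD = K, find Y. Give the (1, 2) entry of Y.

4

Left-multiply by L⁻¹ and right-multiply by D⁻¹: Y = L⁻¹KD⁻¹.
det L = 4, so L⁻¹ = [[1, -1, 0], [1/2, -1, 1/2], [-1/4, 1/2, -3/4]].
det D = 4; the adjugate gives D⁻¹ = [[3/2, -7/2, 1], [-1/2, 1/2, 0], [1/4, -3/4, 0]].
L⁻¹K = [[-1, -17, -12], [-3, 8, 14], [1, 0, 2]].
Y = (L⁻¹K)D⁻¹ = [[4, 4, -1], [-5, 4, -3], [2, -5, 1]].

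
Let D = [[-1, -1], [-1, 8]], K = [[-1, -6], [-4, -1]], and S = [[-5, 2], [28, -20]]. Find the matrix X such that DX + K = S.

X = [[0, -5], [4, -3]]

DX = S − K = [[-4, 8], [32, -19]].
Left-multiplying both sides by D⁻¹ gives X = D⁻¹(S − K).
D has determinant -9; D⁻¹ = [[-8/9, -1/9], [-1/9, 1/9]].
X = D⁻¹(S − K) = [[0, -5], [4, -3]].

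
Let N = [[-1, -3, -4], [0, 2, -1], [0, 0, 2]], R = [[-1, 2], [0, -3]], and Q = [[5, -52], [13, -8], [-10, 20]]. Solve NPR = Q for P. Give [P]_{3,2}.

Left-multiply by N⁻¹ and right-multiply by R⁻¹: P = N⁻¹QR⁻¹.
N has determinant -4; N⁻¹ = [[-1, -3/2, -11/4], [0, 1/2, 1/4], [0, 0, 1/2]].
det R = 3; the adjugate gives R⁻¹ = [[-1, -2/3], [0, -1/3]].
N⁻¹Q = [[3, 9], [4, 1], [-5, 10]].
P = (N⁻¹Q)R⁻¹ = [[-3, -5], [-4, -3], [5, 0]].

0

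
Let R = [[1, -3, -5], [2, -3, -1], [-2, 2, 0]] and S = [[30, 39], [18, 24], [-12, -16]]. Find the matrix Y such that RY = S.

Y = [[4, 5], [-2, -3], [-4, -5]]

Since R multiplies Y on the left, Y = R⁻¹S.
R has determinant 6; R⁻¹ = [[1/3, -5/3, -2], [1/3, -5/3, -3/2], [-1/3, 2/3, 1/2]].
Y = R⁻¹S = [[1/3, -5/3, -2], [1/3, -5/3, -3/2], [-1/3, 2/3, 1/2]] · [[30, 39], [18, 24], [-12, -16]] = [[4, 5], [-2, -3], [-4, -5]].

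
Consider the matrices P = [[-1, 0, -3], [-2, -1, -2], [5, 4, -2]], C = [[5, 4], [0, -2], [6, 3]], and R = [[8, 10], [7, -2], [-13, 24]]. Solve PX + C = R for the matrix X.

PX = R − C = [[3, 6], [7, 0], [-19, 21]].
P is on the left of X, so left-multiply by P⁻¹: X = P⁻¹(R − C).
P has determinant -1; P⁻¹ = [[-10, 12, 3], [14, -17, -4], [3, -4, -1]].
X = P⁻¹(R − C) = [[-3, 3], [-1, 0], [0, -3]].

X = [[-3, 3], [-1, 0], [0, -3]]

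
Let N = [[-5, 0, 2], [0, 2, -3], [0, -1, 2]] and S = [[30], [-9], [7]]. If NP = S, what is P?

Since N multiplies P on the left, P = N⁻¹S.
N has determinant -5; N⁻¹ = [[-1/5, 2/5, 4/5], [0, 2, 3], [0, 1, 2]].
P = N⁻¹S = [[-1/5, 2/5, 4/5], [0, 2, 3], [0, 1, 2]] · [[30], [-9], [7]] = [[-4], [3], [5]].

P = [[-4], [3], [5]]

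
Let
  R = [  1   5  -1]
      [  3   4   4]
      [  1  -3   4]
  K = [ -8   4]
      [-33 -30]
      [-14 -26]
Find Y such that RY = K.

Since R multiplies Y on the left, Y = R⁻¹K.
R has determinant 1; R⁻¹ = [[28, -17, 24], [-8, 5, -7], [-13, 8, -11]].
Y = R⁻¹K = [[28, -17, 24], [-8, 5, -7], [-13, 8, -11]] · [[-8, 4], [-33, -30], [-14, -26]] = [[1, -2], [-3, 0], [-6, -6]].

Y = [[1, -2], [-3, 0], [-6, -6]]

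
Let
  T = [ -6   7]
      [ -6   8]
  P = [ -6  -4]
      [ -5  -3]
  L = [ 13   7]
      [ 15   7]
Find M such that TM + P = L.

TM = L − P = [[19, 11], [20, 10]].
T is on the left of M, so left-multiply by T⁻¹: M = T⁻¹(L − P).
det T = -6; the adjugate gives T⁻¹ = [[-4/3, 7/6], [-1, 1]].
M = T⁻¹(L − P) = [[-2, -3], [1, -1]].

M = [[-2, -3], [1, -1]]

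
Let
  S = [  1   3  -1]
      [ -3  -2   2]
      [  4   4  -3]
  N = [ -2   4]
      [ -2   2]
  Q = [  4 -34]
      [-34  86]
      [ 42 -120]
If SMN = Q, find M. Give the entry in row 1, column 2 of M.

-1

M = S⁻¹QN⁻¹ (apply S⁻¹ on the left and N⁻¹ on the right).
S has determinant -1; S⁻¹ = [[2, -5, -4], [1, -1, -1], [4, -8, -7]].
det N = 4, so N⁻¹ = [[1/2, -1], [1/2, -1/2]].
S⁻¹Q = [[10, -18], [-4, 0], [-6, 16]].
M = (S⁻¹Q)N⁻¹ = [[-4, -1], [-2, 4], [5, -2]].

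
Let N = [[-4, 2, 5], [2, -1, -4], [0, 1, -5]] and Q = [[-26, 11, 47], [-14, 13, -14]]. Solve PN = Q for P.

Right-multiplying both sides by N⁻¹ gives P = QN⁻¹.
N has determinant -6; N⁻¹ = [[-3/2, -5/2, 1/2], [-5/3, -10/3, 1], [-1/3, -2/3, 0]].
P = QN⁻¹ = [[-26, 11, 47], [-14, 13, -14]] · [[-3/2, -5/2, 1/2], [-5/3, -10/3, 1], [-1/3, -2/3, 0]] = [[5, -3, -2], [4, 1, 6]].

P = [[5, -3, -2], [4, 1, 6]]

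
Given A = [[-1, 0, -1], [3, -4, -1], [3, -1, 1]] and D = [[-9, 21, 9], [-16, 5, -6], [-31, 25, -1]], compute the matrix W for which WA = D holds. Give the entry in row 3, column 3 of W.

A is on the right of W, so right-multiply by A⁻¹: W = DA⁻¹.
A has determinant -4; A⁻¹ = [[5/4, -1/4, 1], [3/2, -1/2, 1], [-9/4, 1/4, -1]].
W = DA⁻¹ = [[-9, 21, 9], [-16, 5, -6], [-31, 25, -1]] · [[5/4, -1/4, 1], [3/2, -1/2, 1], [-9/4, 1/4, -1]] = [[0, -6, 3], [1, 0, -5], [1, -5, -5]].

-5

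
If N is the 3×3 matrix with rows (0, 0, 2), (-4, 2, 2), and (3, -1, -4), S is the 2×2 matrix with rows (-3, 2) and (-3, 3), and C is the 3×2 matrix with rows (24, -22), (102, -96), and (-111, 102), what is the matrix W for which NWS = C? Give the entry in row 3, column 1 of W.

-1

Left-multiply by N⁻¹ and right-multiply by S⁻¹: W = N⁻¹CS⁻¹.
det N = -4; the adjugate gives N⁻¹ = [[3/2, 1/2, 1], [5/2, 3/2, 2], [1/2, 0, 0]].
det S = -3, so S⁻¹ = [[-1, 2/3], [-1, 1]].
N⁻¹C = [[-24, 21], [-9, 5], [12, -11]].
W = (N⁻¹C)S⁻¹ = [[3, 5], [4, -1], [-1, -3]].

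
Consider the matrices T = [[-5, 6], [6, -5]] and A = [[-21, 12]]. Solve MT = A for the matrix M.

T is on the right of M, so right-multiply by T⁻¹: M = AT⁻¹.
det T = -11; the adjugate gives T⁻¹ = [[5/11, 6/11], [6/11, 5/11]].
M = AT⁻¹ = [[-21, 12]] · [[5/11, 6/11], [6/11, 5/11]] = [[-3, -6]].

M = [[-3, -6]]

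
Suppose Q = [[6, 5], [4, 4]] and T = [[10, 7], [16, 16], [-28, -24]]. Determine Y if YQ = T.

Right-multiplying both sides by Q⁻¹ gives Y = TQ⁻¹.
Q has determinant 4; Q⁻¹ = [[1, -5/4], [-1, 3/2]].
Y = TQ⁻¹ = [[10, 7], [16, 16], [-28, -24]] · [[1, -5/4], [-1, 3/2]] = [[3, -2], [0, 4], [-4, -1]].

Y = [[3, -2], [0, 4], [-4, -1]]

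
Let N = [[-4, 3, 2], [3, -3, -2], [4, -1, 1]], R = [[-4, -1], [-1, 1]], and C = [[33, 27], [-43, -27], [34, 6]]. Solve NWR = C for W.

W = [[-2, -2], [-4, -1], [-4, 5]]

Left-multiply by N⁻¹ and right-multiply by R⁻¹: W = N⁻¹CR⁻¹.
det N = 5; the adjugate gives N⁻¹ = [[-1, -1, 0], [-11/5, -12/5, -2/5], [9/5, 8/5, 3/5]].
det R = -5; the adjugate gives R⁻¹ = [[-1/5, -1/5], [-1/5, 4/5]].
N⁻¹C = [[10, 0], [17, 3], [11, 9]].
W = (N⁻¹C)R⁻¹ = [[-2, -2], [-4, -1], [-4, 5]].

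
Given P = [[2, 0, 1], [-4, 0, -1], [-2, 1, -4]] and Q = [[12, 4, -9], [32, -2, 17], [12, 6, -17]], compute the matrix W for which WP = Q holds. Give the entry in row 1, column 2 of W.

-3

Since P sits to the right of W, W = QP⁻¹.
det P = -2, so P⁻¹ = [[-1/2, -1/2, 0], [7, 3, 1], [2, 1, 0]].
W = QP⁻¹ = [[12, 4, -9], [32, -2, 17], [12, 6, -17]] · [[-1/2, -1/2, 0], [7, 3, 1], [2, 1, 0]] = [[4, -3, 4], [4, -5, -2], [2, -5, 6]].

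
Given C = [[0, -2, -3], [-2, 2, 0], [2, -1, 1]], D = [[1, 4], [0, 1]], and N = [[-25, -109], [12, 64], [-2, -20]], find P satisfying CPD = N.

P = [[-1, -5], [5, 3], [5, 1]]

Isolating P: multiply by C⁻¹ from the left and D⁻¹ from the right, so P = C⁻¹ND⁻¹.
det C = 2; the adjugate gives C⁻¹ = [[1, 5/2, 3], [1, 3, 3], [-1, -2, -2]].
det D = 1, so D⁻¹ = [[1, -4], [0, 1]].
C⁻¹N = [[-1, -9], [5, 23], [5, 21]].
P = (C⁻¹N)D⁻¹ = [[-1, -5], [5, 3], [5, 1]].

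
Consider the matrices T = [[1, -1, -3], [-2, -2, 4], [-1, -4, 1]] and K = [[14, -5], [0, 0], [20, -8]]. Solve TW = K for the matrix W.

Since T multiplies W on the left, W = T⁻¹K.
det T = -2, so T⁻¹ = [[-7, -13/2, 5], [1, 1, -1], [-3, -5/2, 2]].
W = T⁻¹K = [[-7, -13/2, 5], [1, 1, -1], [-3, -5/2, 2]] · [[14, -5], [0, 0], [20, -8]] = [[2, -5], [-6, 3], [-2, -1]].

W = [[2, -5], [-6, 3], [-2, -1]]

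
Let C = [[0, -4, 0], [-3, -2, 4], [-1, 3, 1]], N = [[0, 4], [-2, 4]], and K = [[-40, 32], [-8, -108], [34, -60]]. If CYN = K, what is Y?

Isolating Y: multiply by C⁻¹ from the left and N⁻¹ from the right, so Y = C⁻¹KN⁻¹.
det C = 4, so C⁻¹ = [[-7/2, 1, -4], [-1/4, 0, 0], [-11/4, 1, -3]].
det N = 8; the adjugate gives N⁻¹ = [[1/2, -1/2], [1/4, 0]].
C⁻¹K = [[-4, 20], [10, -8], [0, -16]].
Y = (C⁻¹K)N⁻¹ = [[3, 2], [3, -5], [-4, 0]].

Y = [[3, 2], [3, -5], [-4, 0]]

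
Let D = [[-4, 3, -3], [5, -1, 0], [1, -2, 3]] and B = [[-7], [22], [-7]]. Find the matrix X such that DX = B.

X = [[4], [-2], [-5]]

D is on the left of X, so left-multiply by D⁻¹: X = D⁻¹B.
det D = -6, so D⁻¹ = [[1/2, 1/2, 1/2], [5/2, 3/2, 5/2], [3/2, 5/6, 11/6]].
X = D⁻¹B = [[1/2, 1/2, 1/2], [5/2, 3/2, 5/2], [3/2, 5/6, 11/6]] · [[-7], [22], [-7]] = [[4], [-2], [-5]].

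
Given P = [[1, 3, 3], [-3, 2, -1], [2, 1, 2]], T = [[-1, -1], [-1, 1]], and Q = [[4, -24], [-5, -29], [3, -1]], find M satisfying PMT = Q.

M = [[-2, 4], [5, -2], [-1, -4]]

Isolating M: multiply by P⁻¹ from the left and T⁻¹ from the right, so M = P⁻¹QT⁻¹.
P has determinant -4; P⁻¹ = [[-5/4, 3/4, 9/4], [-1, 1, 2], [7/4, -5/4, -11/4]].
det T = -2; the adjugate gives T⁻¹ = [[-1/2, -1/2], [-1/2, 1/2]].
P⁻¹Q = [[-2, 6], [-3, -7], [5, -3]].
M = (P⁻¹Q)T⁻¹ = [[-2, 4], [5, -2], [-1, -4]].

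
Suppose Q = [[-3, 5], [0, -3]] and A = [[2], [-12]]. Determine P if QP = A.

Left-multiplying both sides by Q⁻¹ gives P = Q⁻¹A.
det Q = 9; the adjugate gives Q⁻¹ = [[-1/3, -5/9], [0, -1/3]].
P = Q⁻¹A = [[-1/3, -5/9], [0, -1/3]] · [[2], [-12]] = [[6], [4]].

P = [[6], [4]]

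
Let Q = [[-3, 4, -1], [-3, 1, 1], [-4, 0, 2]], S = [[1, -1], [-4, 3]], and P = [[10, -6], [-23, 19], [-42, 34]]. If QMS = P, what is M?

M = [[3, 0], [1, 0], [1, 4]]

M = Q⁻¹PS⁻¹ (apply Q⁻¹ on the left and S⁻¹ on the right).
Q has determinant -2; Q⁻¹ = [[-1, 4, -5/2], [-1, 5, -3], [-2, 8, -9/2]].
det S = -1; the adjugate gives S⁻¹ = [[-3, -1], [-4, -1]].
Q⁻¹P = [[3, -3], [1, -1], [-15, 11]].
M = (Q⁻¹P)S⁻¹ = [[3, 0], [1, 0], [1, 4]].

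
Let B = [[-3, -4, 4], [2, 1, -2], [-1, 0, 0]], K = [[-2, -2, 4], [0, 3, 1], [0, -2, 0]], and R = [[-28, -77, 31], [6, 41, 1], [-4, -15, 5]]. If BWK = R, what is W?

W = [[-2, 3, -1], [-5, 1, 4], [-3, -3, 0]]

W = B⁻¹RK⁻¹ (apply B⁻¹ on the left and K⁻¹ on the right).
det B = -4; the adjugate gives B⁻¹ = [[0, 0, -1], [-1/2, -1, -1/2], [-1/4, -1, -5/4]].
K has determinant -4; K⁻¹ = [[-1/2, 2, 7/2], [0, 0, -1/2], [0, 1, 3/2]].
B⁻¹R = [[4, 15, -5], [10, 5, -19], [6, -3, -15]].
W = (B⁻¹R)K⁻¹ = [[-2, 3, -1], [-5, 1, 4], [-3, -3, 0]].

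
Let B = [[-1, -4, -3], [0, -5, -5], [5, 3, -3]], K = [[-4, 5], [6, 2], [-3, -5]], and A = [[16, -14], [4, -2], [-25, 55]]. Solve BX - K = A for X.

X = [[-2, 4], [-4, 5], [2, -5]]

BX = A + K = [[12, -9], [10, 0], [-28, 50]].
Since B multiplies X on the left, X = B⁻¹(A + K).
det B = -5; the adjugate gives B⁻¹ = [[-6, 21/5, -1], [5, -18/5, 1], [-5, 17/5, -1]].
X = B⁻¹(A + K) = [[-2, 4], [-4, 5], [2, -5]].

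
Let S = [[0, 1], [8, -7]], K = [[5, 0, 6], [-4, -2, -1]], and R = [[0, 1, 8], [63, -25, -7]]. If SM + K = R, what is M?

M = [[4, -2, 1], [-5, 1, 2]]

SM = R − K = [[-5, 1, 2], [67, -23, -6]].
Since S multiplies M on the left, M = S⁻¹(R − K).
det S = -8, so S⁻¹ = [[7/8, 1/8], [1, 0]].
M = S⁻¹(R − K) = [[4, -2, 1], [-5, 1, 2]].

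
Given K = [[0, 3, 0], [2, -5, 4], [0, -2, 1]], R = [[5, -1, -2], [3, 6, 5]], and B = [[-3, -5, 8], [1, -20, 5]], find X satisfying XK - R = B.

X = [[1, 1, 2], [0, 2, 2]]

XK = B + R = [[2, -6, 6], [4, -14, 10]].
K is on the right of X, so right-multiply by K⁻¹: X = (B + R)K⁻¹.
det K = -6; the adjugate gives K⁻¹ = [[-1/2, 1/2, -2], [1/3, 0, 0], [2/3, 0, 1]].
X = (B + R)K⁻¹ = [[1, 1, 2], [0, 2, 2]].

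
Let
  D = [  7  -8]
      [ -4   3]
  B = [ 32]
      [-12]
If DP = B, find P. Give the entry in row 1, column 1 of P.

D is on the left of P, so left-multiply by D⁻¹: P = D⁻¹B.
D has determinant -11; D⁻¹ = [[-3/11, -8/11], [-4/11, -7/11]].
P = D⁻¹B = [[-3/11, -8/11], [-4/11, -7/11]] · [[32], [-12]] = [[0], [-4]].

0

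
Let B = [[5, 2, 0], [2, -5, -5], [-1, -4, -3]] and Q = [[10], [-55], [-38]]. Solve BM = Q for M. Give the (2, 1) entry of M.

Since B multiplies M on the left, M = B⁻¹Q.
B has determinant -3; B⁻¹ = [[5/3, -2, 10/3], [-11/3, 5, -25/3], [13/3, -6, 29/3]].
M = B⁻¹Q = [[5/3, -2, 10/3], [-11/3, 5, -25/3], [13/3, -6, 29/3]] · [[10], [-55], [-38]] = [[0], [5], [6]].

5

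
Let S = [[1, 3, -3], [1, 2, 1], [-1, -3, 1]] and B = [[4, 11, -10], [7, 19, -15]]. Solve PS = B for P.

Right-multiplying both sides by S⁻¹ gives P = BS⁻¹.
S has determinant 2; S⁻¹ = [[5/2, 3, 9/2], [-1, -1, -2], [-1/2, 0, -1/2]].
P = BS⁻¹ = [[4, 11, -10], [7, 19, -15]] · [[5/2, 3, 9/2], [-1, -1, -2], [-1/2, 0, -1/2]] = [[4, 1, 1], [6, 2, 1]].

P = [[4, 1, 1], [6, 2, 1]]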